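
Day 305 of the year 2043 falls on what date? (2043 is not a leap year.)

January has 31 days (305 − 31 = 274 remain).
February has 28 days (274 − 28 = 246 remain).
March has 31 days (246 − 31 = 215 remain).
April has 30 days (215 − 30 = 185 remain).
May has 31 days (185 − 31 = 154 remain).
June has 30 days (154 − 30 = 124 remain).
July has 31 days (124 − 31 = 93 remain).
August has 31 days (93 − 31 = 62 remain).
September has 30 days (62 − 30 = 32 remain).
October has 31 days (32 − 31 = 1 remain).
1 into November → November 1.

1 November 2043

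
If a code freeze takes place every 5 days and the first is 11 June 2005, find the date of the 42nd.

The 42nd occurrence is 41 intervals after the first: 41 × 5 = 205 days after 11 June 2005.
June has 30 days — 19 days to the end of June leaves 186.
July has 31 days (155 left).
August has 31 days (124 left).
September has 30 days (94 left).
October has 31 days (63 left).
November has 30 days (33 left).
December has 31 days (2 left).
2 days into January → 2 January 2006.

2 January 2006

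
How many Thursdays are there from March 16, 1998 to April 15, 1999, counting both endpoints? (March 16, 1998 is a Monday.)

57

March 16, 1998 is a Monday; the first Thursday on or after it is March 19, 1998 (3 days later).
From March 19, 1998 to April 15, 1999: 287 + 105 = 392 days (rest of 1998, to April 15, 1999 in 1999).
392 ÷ 7 = 56 full weeks with remainder 0, so 56 more Thursdays after the first → 57.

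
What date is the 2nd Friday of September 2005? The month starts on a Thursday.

9 September 2005

September 2005 begins on a Thursday, so the first Friday is September 2 (1 day later).
The 2nd Friday is 1 weeks later: 2 + 7 = 9.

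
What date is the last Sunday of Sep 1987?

The first Sunday of Sep 1987 is Sep 6.
Sep 1987 has 30 days. Adding weeks: 6, 13, 20, 27 — the last one ≤ 30 is the 27th.

Sep 27, 1987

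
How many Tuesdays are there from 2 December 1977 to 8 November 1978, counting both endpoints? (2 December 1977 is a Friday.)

49

2 December 1977 is a Friday; the first Tuesday on or after it is 6 December 1977 (4 days later).
From 6 December 1977 to 8 November 1978: 25 + 312 = 337 days (rest of 1977, to 8 November 1978 in 1978).
337 ÷ 7 = 48 full weeks with remainder 1, so 48 more Tuesdays after the first → 49.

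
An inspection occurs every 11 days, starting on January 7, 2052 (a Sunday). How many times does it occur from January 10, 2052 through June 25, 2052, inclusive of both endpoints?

Occurrences land 11·i days after January 7, 2052 for i = 0, 1, 2, …
January 10, 2052 is 3 days after the start; 3 ÷ 11 = 0 remainder 3; since the remainder is 3, round up to i = 1. First occurrence in the window: #2 on January 18, 2052 (1×11 = 11 days in).
June 25, 2052 is 170 days after the start; 170 ÷ 11 = 15 remainder 5. Last occurrence in the window: #16 on June 20, 2052.
Occurrences #2 through #16: 15 in total.

15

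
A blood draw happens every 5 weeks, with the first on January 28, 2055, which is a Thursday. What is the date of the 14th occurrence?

April 27, 2056

The 14th occurrence is 13 intervals after the first: 13 × 35 = 455 days after January 28, 2055.
January has 31 days — 3 days to the end of January leaves 452.
From end of January to end of 2055 is 334 days (118 left).
January has 31 days (87 left).
February has 29 days (58 left).
March has 31 days (27 left).
27 days into April → April 27, 2056.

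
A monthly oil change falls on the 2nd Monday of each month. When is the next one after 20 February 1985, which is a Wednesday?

11 March 1985

February 1985 starts on a Friday; its first Monday is the 4th, so the 2nd Monday is the 11th — 11 February 1985.
That is not after 20 February 1985, so look at March 1985.
March 1985 starts on a Friday; its first Monday is the 4th, so the 2nd Monday is the 11th — 11 March 1985.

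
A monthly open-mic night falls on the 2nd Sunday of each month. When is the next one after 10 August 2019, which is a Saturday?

11 August 2019

August 2019 starts on a Thursday; its first Sunday is the 4th, so the 2nd Sunday is the 11th — 11 August 2019.
11 August 2019 is after 10 August 2019, so that is the next one.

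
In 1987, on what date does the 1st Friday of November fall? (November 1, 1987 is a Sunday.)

November 6, 1987

November 1987 begins on a Sunday, so the first Friday is November 6 (5 days later).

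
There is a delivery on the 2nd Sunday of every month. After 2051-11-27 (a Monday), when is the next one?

November 2051 starts on a Wednesday; its first Sunday is the 5th, so the 2nd Sunday is the 12th — 2051-11-12.
That is not after 2051-11-27, so look at December 2051.
December 2051 starts on a Friday; its first Sunday is the 3rd, so the 2nd Sunday is the 10th — 2051-12-10.

2051-12-10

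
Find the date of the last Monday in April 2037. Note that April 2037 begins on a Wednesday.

April 2037 begins on a Wednesday, so the first Monday is April 6 (5 days later).
April 2037 has 30 days. Adding weeks: 6, 13, 20, 27 — the last one ≤ 30 is the 27th.

27 April 2037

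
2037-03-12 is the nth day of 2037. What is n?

71

Days in months before March: 31 + 28 = 59.
Plus 12 days into March → day 71.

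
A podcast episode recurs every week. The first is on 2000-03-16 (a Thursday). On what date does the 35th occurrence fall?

2000-11-09

The 35th occurrence is 34 intervals after the first: 34 × 7 = 238 days after 2000-03-16.
March has 31 days — 15 days to the end of March leaves 223.
April has 30 days (193 left).
May has 31 days (162 left).
June has 30 days (132 left).
July has 31 days (101 left).
August has 31 days (70 left).
September has 30 days (40 left).
October has 31 days (9 left).
9 days into November → 2000-11-09.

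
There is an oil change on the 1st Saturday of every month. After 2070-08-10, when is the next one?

August 2070 starts on a Friday, so its 1st Saturday is 2070-08-02 (1 day in).
That is not after 2070-08-10, so look at September 2070.
September 2070 starts on a Monday, so its 1st Saturday is 2070-09-06 (5 days in).

2070-09-06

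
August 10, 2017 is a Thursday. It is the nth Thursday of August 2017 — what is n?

2nd

Day 10 falls in week ⌈10/7⌉ of the month.
Days 1–7 hold the 1st Thursday, 8–14 the 2nd, 15–21 the 3rd, 22–28 the 4th, 29–31 the 5th.
10 is in the range for the 2nd.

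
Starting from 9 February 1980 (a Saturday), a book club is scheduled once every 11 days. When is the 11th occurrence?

The 11th occurrence is 10 intervals after the first: 10 × 11 = 110 days after 9 February 1980.
February has 29 days — 20 days to the end of February leaves 90.
March has 31 days (59 left).
April has 30 days (29 left).
29 days into May → 29 May 1980.

29 May 1980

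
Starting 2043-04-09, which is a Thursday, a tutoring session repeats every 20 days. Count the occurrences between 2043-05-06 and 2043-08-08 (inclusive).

5

Occurrences land 20·i days after 2043-04-09 for i = 0, 1, 2, …
2043-05-06 is 27 days after the start; 27 ÷ 20 = 1 remainder 7; since the remainder is 7, round up to i = 2. First occurrence in the window: #3 on 2043-05-19 (2×20 = 40 days in).
2043-08-08 is 121 days after the start; 121 ÷ 20 = 6 remainder 1. Last occurrence in the window: #7 on 2043-08-07.
Occurrences #3 through #7: 5 in total.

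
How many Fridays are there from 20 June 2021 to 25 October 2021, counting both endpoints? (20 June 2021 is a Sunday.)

18

20 June 2021 is a Sunday; the first Friday on or after it is 25 June 2021 (5 days later).
From 25 June 2021 to 25 October 2021: 5 + 31 + 31 + 30 + 25 = 122 days (rest of June, July, August, September, October).
122 ÷ 7 = 17 full weeks with remainder 3, so 17 more Fridays after the first → 18.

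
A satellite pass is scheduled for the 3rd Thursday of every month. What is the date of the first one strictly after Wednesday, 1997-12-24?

1998-01-15

December 1997 starts on a Monday; its first Thursday is the 4th, so the 3rd Thursday is the 18th — 1997-12-18.
That is not after 1997-12-24, so look at January 1998.
January 1998 starts on a Thursday; its first Thursday is the 1st, so the 3rd Thursday is the 15th — 1998-01-15.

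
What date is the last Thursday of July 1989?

July 27, 1989

July 1989 begins on a Saturday, so the first Thursday is July 6 (5 days later).
July 1989 has 31 days. Adding weeks: 6, 13, 20, 27 — the last one ≤ 31 is the 27th.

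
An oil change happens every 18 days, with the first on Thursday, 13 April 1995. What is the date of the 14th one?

The 14th occurrence is 13 intervals after the first: 13 × 18 = 234 days after 13 April 1995.
April has 30 days — 17 days to the end of April leaves 217.
May has 31 days (186 left).
June has 30 days (156 left).
July has 31 days (125 left).
August has 31 days (94 left).
September has 30 days (64 left).
October has 31 days (33 left).
November has 30 days (3 left).
3 days into December → 3 December 1995.

3 December 1995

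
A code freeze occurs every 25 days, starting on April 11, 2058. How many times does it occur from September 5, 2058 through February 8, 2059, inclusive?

7

Occurrences land 25·i days after April 11, 2058 for i = 0, 1, 2, …
September 5, 2058 is 147 days after the start; 147 ÷ 25 = 5 remainder 22; since the remainder is 22, round up to i = 6. First occurrence in the window: #7 on September 8, 2058 (6×25 = 150 days in).
February 8, 2059 is 303 days after the start; 303 ÷ 25 = 12 remainder 3. Last occurrence in the window: #13 on February 5, 2059.
Occurrences #7 through #13: 7 in total.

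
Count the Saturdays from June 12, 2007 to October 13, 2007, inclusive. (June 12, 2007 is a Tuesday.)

18

June 12, 2007 is a Tuesday; the first Saturday on or after it is June 16, 2007 (4 days later).
From June 16, 2007 to October 13, 2007: 14 + 31 + 31 + 30 + 13 = 119 days (rest of June, July, August, September, October).
119 ÷ 7 = 17 full weeks with remainder 0, so 17 more Saturdays after the first → 18.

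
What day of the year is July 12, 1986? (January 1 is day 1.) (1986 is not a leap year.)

193

Days in months before July: 31 + 28 + 31 + 30 + 31 + 30 = 181.
Plus 12 days into July → day 193.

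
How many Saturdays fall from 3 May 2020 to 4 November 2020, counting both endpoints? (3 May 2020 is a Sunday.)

26

3 May 2020 is a Sunday; the first Saturday on or after it is 9 May 2020 (6 days later).
From 9 May 2020 to 4 November 2020: 22 + 30 + 31 + 31 + 30 + 31 + 4 = 179 days (rest of May, June, July, August, September, October, November).
179 ÷ 7 = 25 full weeks with remainder 4, so 25 more Saturdays after the first → 26.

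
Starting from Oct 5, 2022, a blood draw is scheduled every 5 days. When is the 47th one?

May 23, 2023

The 47th occurrence is 46 intervals after the first: 46 × 5 = 230 days after Oct 5, 2022.
Oct has 31 days — 26 days to the end of Oct leaves 204.
Nov has 30 days (174 left).
Dec has 31 days (143 left).
Jan has 31 days (112 left).
Feb has 28 days (84 left).
Mar has 31 days (53 left).
Apr has 30 days (23 left).
23 days into May → May 23, 2023.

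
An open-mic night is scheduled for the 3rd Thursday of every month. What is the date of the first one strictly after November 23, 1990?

November 1990 starts on a Thursday; its first Thursday is the 1st, so the 3rd Thursday is the 15th — November 15, 1990.
That is not after November 23, 1990, so look at December 1990.
December 1990 starts on a Saturday; its first Thursday is the 6th, so the 3rd Thursday is the 20th — December 20, 1990.

December 20, 1990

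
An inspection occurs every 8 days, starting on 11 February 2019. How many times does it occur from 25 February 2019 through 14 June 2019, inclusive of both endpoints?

14

Occurrences land 8·i days after 11 February 2019 for i = 0, 1, 2, …
25 February 2019 is 14 days after the start; 14 ÷ 8 = 1 remainder 6; since the remainder is 6, round up to i = 2. First occurrence in the window: #3 on 27 February 2019 (2×8 = 16 days in).
14 June 2019 is 123 days after the start; 123 ÷ 8 = 15 remainder 3. Last occurrence in the window: #16 on 11 June 2019.
Occurrences #3 through #16: 14 in total.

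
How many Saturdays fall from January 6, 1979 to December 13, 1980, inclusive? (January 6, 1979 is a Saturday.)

102

January 6, 1979 is a Saturday; the first Saturday on or after it is January 6, 1979.
From January 6, 1979 to December 13, 1980: 359 + 348 = 707 days (rest of 1979, to December 13, 1980 in 1980).
707 ÷ 7 = 101 full weeks with remainder 0, so 101 more Saturdays after the first → 102.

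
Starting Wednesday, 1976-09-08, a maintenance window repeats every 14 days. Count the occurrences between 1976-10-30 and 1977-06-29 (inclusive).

18

Occurrences land 14·i days after 1976-09-08 for i = 0, 1, 2, …
1976-10-30 is 52 days after the start; 52 ÷ 14 = 3 remainder 10; since the remainder is 10, round up to i = 4. First occurrence in the window: #5 on 1976-11-03 (4×14 = 56 days in).
1977-06-29 is 294 days after the start; 294 ÷ 14 = 21 remainder 0. Last occurrence in the window: #22 on 1977-06-29.
Occurrences #5 through #22: 18 in total.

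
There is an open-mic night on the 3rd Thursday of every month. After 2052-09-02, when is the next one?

2052-09-19

September 2052 starts on a Sunday; its first Thursday is the 5th, so the 3rd Thursday is the 19th — 2052-09-19.
2052-09-19 is after 2052-09-02, so that is the next one.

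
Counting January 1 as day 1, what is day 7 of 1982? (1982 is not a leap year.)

Jan 7, 1982

7 into Jan → Jan 7.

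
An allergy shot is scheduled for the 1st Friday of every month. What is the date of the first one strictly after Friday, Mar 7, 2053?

Apr 4, 2053

Mar 2053 starts on a Saturday, so its 1st Friday is Mar 7, 2053 (6 days in).
That is not after Mar 7, 2053, so look at Apr 2053.
Apr 2053 starts on a Tuesday, so its 1st Friday is Apr 4, 2053 (3 days in).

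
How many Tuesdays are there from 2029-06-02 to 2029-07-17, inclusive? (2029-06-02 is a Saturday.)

7

2029-06-02 is a Saturday; the first Tuesday on or after it is 2029-06-05 (3 days later).
From 2029-06-05 to 2029-07-17: 25 + 17 = 42 days (rest of June, July).
42 ÷ 7 = 6 full weeks with remainder 0, so 6 more Tuesdays after the first → 7.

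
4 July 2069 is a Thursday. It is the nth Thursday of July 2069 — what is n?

Day 4 falls in week ⌈4/7⌉ of the month.
Days 1–7 hold the 1st Thursday, 8–14 the 2nd, 15–21 the 3rd, 22–28 the 4th, 29–31 the 5th.
4 is in the range for the 1st.

1st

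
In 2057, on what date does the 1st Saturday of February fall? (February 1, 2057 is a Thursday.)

February 3, 2057

February 2057 begins on a Thursday, so the first Saturday is February 3 (2 days later).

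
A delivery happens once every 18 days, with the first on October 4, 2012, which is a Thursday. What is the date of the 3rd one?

November 9, 2012

The 3rd occurrence is 2 intervals after the first: 2 × 18 = 36 days after October 4, 2012.
October has 31 days — 27 days to the end of October leaves 9.
9 days into November → November 9, 2012.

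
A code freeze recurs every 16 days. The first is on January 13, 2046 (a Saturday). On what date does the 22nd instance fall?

The 22nd occurrence is 21 intervals after the first: 21 × 16 = 336 days after January 13, 2046.
January has 31 days — 18 days to the end of January leaves 318.
February has 28 days (290 left).
March has 31 days (259 left).
April has 30 days (229 left).
May has 31 days (198 left).
June has 30 days (168 left).
July has 31 days (137 left).
August has 31 days (106 left).
September has 30 days (76 left).
October has 31 days (45 left).
November has 30 days (15 left).
15 days into December → December 15, 2046.

December 15, 2046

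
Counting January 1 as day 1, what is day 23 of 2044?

23 January 2044

23 into January → January 23.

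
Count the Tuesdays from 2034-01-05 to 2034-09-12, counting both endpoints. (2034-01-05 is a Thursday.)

36

2034-01-05 is a Thursday; the first Tuesday on or after it is 2034-01-10 (5 days later).
From 2034-01-10 to 2034-09-12: 21 + 28 + 31 + 30 + 31 + 30 + 31 + 31 + 12 = 245 days (rest of January, February, March, April, May, June, July, August, September).
245 ÷ 7 = 35 full weeks with remainder 0, so 35 more Tuesdays after the first → 36.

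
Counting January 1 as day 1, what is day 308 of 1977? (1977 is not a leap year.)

Nov 4, 1977

Jan has 31 days (308 − 31 = 277 remain).
Feb has 28 days (277 − 28 = 249 remain).
Mar has 31 days (249 − 31 = 218 remain).
Apr has 30 days (218 − 30 = 188 remain).
May has 31 days (188 − 31 = 157 remain).
Jun has 30 days (157 − 30 = 127 remain).
Jul has 31 days (127 − 31 = 96 remain).
Aug has 31 days (96 − 31 = 65 remain).
Sep has 30 days (65 − 30 = 35 remain).
Oct has 31 days (35 − 31 = 4 remain).
4 into Nov → Nov 4.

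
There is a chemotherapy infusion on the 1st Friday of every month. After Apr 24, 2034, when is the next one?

Apr 2034 starts on a Saturday, so its 1st Friday is Apr 7, 2034 (6 days in).
That is not after Apr 24, 2034, so look at May 2034.
May 2034 starts on a Monday, so its 1st Friday is May 5, 2034 (4 days in).

May 5, 2034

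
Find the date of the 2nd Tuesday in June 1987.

The first Tuesday of June 1987 is June 2.
The 2nd Tuesday is 1 weeks later: 2 + 7 = 9.

June 9, 1987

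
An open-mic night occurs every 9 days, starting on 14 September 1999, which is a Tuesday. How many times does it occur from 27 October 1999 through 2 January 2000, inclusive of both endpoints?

8

Occurrences land 9·i days after 14 September 1999 for i = 0, 1, 2, …
27 October 1999 is 43 days after the start; 43 ÷ 9 = 4 remainder 7; since the remainder is 7, round up to i = 5. First occurrence in the window: #6 on 29 October 1999 (5×9 = 45 days in).
2 January 2000 is 110 days after the start; 110 ÷ 9 = 12 remainder 2. Last occurrence in the window: #13 on 31 December 1999.
Occurrences #6 through #13: 8 in total.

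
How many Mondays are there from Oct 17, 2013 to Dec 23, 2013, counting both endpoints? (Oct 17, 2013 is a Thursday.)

Oct 17, 2013 is a Thursday; the first Monday on or after it is Oct 21, 2013 (4 days later).
From Oct 21, 2013 to Dec 23, 2013: 10 + 30 + 23 = 63 days (rest of Oct, Nov, Dec).
63 ÷ 7 = 9 full weeks with remainder 0, so 9 more Mondays after the first → 10.

10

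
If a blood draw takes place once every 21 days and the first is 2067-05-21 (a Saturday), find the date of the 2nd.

2067-06-11

The 2nd occurrence is 1 interval after the first: 1 × 21 = 21 days after 2067-05-21.
May has 31 days — 10 days to the end of May leaves 11.
11 days into June → 2067-06-11.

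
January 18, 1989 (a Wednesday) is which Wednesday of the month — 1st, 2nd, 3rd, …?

Day 18 falls in week ⌈18/7⌉ of the month.
Days 1–7 hold the 1st Wednesday, 8–14 the 2nd, 15–21 the 3rd, 22–28 the 4th, 29–31 the 5th.
18 is in the range for the 3rd.

3rd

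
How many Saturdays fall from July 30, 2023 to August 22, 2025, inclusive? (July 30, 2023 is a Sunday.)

July 30, 2023 is a Sunday; the first Saturday on or after it is August 5, 2023 (6 days later).
From August 5, 2023 to August 22, 2025: 148 + 366 + 234 = 748 days (rest of 2023, 2024, to August 22, 2025 in 2025).
748 ÷ 7 = 106 full weeks with remainder 6, so 106 more Saturdays after the first → 107.

107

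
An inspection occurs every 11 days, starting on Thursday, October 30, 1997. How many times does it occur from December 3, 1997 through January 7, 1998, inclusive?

3

Occurrences land 11·i days after October 30, 1997 for i = 0, 1, 2, …
December 3, 1997 is 34 days after the start; 34 ÷ 11 = 3 remainder 1; since the remainder is 1, round up to i = 4. First occurrence in the window: #5 on December 13, 1997 (4×11 = 44 days in).
January 7, 1998 is 69 days after the start; 69 ÷ 11 = 6 remainder 3. Last occurrence in the window: #7 on January 4, 1998.
Occurrences #5 through #7: 3 in total.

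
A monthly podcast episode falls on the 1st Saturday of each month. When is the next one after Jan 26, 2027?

Jan 2027 starts on a Friday, so its 1st Saturday is Jan 2, 2027 (1 day in).
That is not after Jan 26, 2027, so look at Feb 2027.
Feb 2027 starts on a Monday, so its 1st Saturday is Feb 6, 2027 (5 days in).

Feb 6, 2027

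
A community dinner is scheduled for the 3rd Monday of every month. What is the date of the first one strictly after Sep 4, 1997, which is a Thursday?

Sep 1997 starts on a Monday; its first Monday is the 1st, so the 3rd Monday is the 15th — Sep 15, 1997.
Sep 15, 1997 is after Sep 4, 1997, so that is the next one.

Sep 15, 1997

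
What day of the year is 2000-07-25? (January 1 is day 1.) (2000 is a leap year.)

207

Days in months before July: 31 + 29 + 31 + 30 + 31 + 30 = 182.
Plus 25 days into July → day 207.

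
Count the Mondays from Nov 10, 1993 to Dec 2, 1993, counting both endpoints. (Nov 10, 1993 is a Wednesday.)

3

Nov 10, 1993 is a Wednesday; the first Monday on or after it is Nov 15, 1993 (5 days later).
From Nov 15, 1993 to Dec 2, 1993: 15 + 2 = 17 days (rest of Nov, Dec).
17 ÷ 7 = 2 full weeks with remainder 3, so 2 more Mondays after the first → 3.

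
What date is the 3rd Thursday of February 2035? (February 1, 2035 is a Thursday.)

2035-02-15

February 2035 begins on a Thursday, so the first Thursday is February 1.
The 3rd Thursday is 2 weeks later: 1 + 14 = 15.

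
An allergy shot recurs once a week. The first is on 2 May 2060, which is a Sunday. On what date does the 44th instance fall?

The 44th occurrence is 43 intervals after the first: 43 × 7 = 301 days after 2 May 2060.
May has 31 days — 29 days to the end of May leaves 272.
June has 30 days (242 left).
July has 31 days (211 left).
August has 31 days (180 left).
September has 30 days (150 left).
October has 31 days (119 left).
November has 30 days (89 left).
December has 31 days (58 left).
January has 31 days (27 left).
27 days into February → 27 February 2061.

27 February 2061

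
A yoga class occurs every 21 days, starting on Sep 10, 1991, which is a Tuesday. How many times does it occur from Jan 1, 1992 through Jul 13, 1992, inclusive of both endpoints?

9

Occurrences land 21·i days after Sep 10, 1991 for i = 0, 1, 2, …
Jan 1, 1992 is 113 days after the start; 113 ÷ 21 = 5 remainder 8; since the remainder is 8, round up to i = 6. First occurrence in the window: #7 on Jan 14, 1992 (6×21 = 126 days in).
Jul 13, 1992 is 307 days after the start; 307 ÷ 21 = 14 remainder 13. Last occurrence in the window: #15 on Jun 30, 1992.
Occurrences #7 through #15: 9 in total.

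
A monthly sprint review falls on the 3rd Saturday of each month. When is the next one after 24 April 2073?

20 May 2073

April 2073 starts on a Saturday; its first Saturday is the 1st, so the 3rd Saturday is the 15th — 15 April 2073.
That is not after 24 April 2073, so look at May 2073.
May 2073 starts on a Monday; its first Saturday is the 6th, so the 3rd Saturday is the 20th — 20 May 2073.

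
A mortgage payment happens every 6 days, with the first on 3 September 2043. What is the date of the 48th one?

The 48th occurrence is 47 intervals after the first: 47 × 6 = 282 days after 3 September 2043.
September has 30 days — 27 days to the end of September leaves 255.
October has 31 days (224 left).
November has 30 days (194 left).
December has 31 days (163 left).
January has 31 days (132 left).
February has 29 days (103 left).
March has 31 days (72 left).
April has 30 days (42 left).
May has 31 days (11 left).
11 days into June → 11 June 2044.

11 June 2044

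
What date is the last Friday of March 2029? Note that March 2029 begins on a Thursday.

March 2029 begins on a Thursday, so the first Friday is March 2 (1 day later).
March 2029 has 31 days. Adding weeks: 2, 9, 16, 23, 30 — the last one ≤ 31 is the 30th.

30 March 2029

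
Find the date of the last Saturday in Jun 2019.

Jun 2019 begins on a Saturday, so the first Saturday is Jun 1.
Jun 2019 has 30 days. Adding weeks: 1, 8, 15, 22, 29 — the last one ≤ 30 is the 29th.

Jun 29, 2019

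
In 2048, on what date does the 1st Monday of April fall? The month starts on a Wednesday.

6 April 2048

April 2048 begins on a Wednesday, so the first Monday is April 6 (5 days later).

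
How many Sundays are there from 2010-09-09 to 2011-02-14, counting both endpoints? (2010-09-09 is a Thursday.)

2010-09-09 is a Thursday; the first Sunday on or after it is 2010-09-12 (3 days later).
From 2010-09-12 to 2011-02-14: 18 + 31 + 30 + 31 + 31 + 14 = 155 days (rest of September, October, November, December, January, February).
155 ÷ 7 = 22 full weeks with remainder 1, so 22 more Sundays after the first → 23.

23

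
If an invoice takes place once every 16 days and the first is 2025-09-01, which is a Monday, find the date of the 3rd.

2025-10-03

The 3rd occurrence is 2 intervals after the first: 2 × 16 = 32 days after 2025-09-01.
September has 30 days — 29 days to the end of September leaves 3.
3 days into October → 2025-10-03.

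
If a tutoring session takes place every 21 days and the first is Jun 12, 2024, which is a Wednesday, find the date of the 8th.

The 8th occurrence is 7 intervals after the first: 7 × 21 = 147 days after Jun 12, 2024.
Jun has 30 days — 18 days to the end of Jun leaves 129.
Jul has 31 days (98 left).
Aug has 31 days (67 left).
Sep has 30 days (37 left).
Oct has 31 days (6 left).
6 days into Nov → Nov 6, 2024.

Nov 6, 2024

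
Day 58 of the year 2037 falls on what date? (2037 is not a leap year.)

2037-02-27

January has 31 days (58 − 31 = 27 remain).
27 into February → February 27.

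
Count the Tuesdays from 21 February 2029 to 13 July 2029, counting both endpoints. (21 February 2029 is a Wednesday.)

21 February 2029 is a Wednesday; the first Tuesday on or after it is 27 February 2029 (6 days later).
From 27 February 2029 to 13 July 2029: 1 + 31 + 30 + 31 + 30 + 13 = 136 days (rest of February, March, April, May, June, July).
136 ÷ 7 = 19 full weeks with remainder 3, so 19 more Tuesdays after the first → 20.

20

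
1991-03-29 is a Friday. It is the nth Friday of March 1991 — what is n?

5th

Day 29 falls in week ⌈29/7⌉ of the month.
Days 1–7 hold the 1st Friday, 8–14 the 2nd, 15–21 the 3rd, 22–28 the 4th, 29–31 the 5th.
29 is in the range for the 5th.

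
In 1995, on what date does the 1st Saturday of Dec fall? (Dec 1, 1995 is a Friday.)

Dec 1995 begins on a Friday, so the first Saturday is Dec 2 (1 day later).

Dec 2, 1995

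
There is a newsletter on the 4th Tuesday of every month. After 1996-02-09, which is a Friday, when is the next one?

February 1996 starts on a Thursday; its first Tuesday is the 6th, so the 4th Tuesday is the 27th — 1996-02-27.
1996-02-27 is after 1996-02-09, so that is the next one.

1996-02-27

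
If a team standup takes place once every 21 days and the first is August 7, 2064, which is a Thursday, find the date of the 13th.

The 13th occurrence is 12 intervals after the first: 12 × 21 = 252 days after August 7, 2064.
August has 31 days — 24 days to the end of August leaves 228.
September has 30 days (198 left).
October has 31 days (167 left).
November has 30 days (137 left).
December has 31 days (106 left).
January has 31 days (75 left).
February has 28 days (47 left).
March has 31 days (16 left).
16 days into April → April 16, 2065.

April 16, 2065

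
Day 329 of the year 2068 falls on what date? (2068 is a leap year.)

24 November 2068

January has 31 days (329 − 31 = 298 remain).
February has 29 days (298 − 29 = 269 remain).
March has 31 days (269 − 31 = 238 remain).
April has 30 days (238 − 30 = 208 remain).
May has 31 days (208 − 31 = 177 remain).
June has 30 days (177 − 30 = 147 remain).
July has 31 days (147 − 31 = 116 remain).
August has 31 days (116 − 31 = 85 remain).
September has 30 days (85 − 30 = 55 remain).
October has 31 days (55 − 31 = 24 remain).
24 into November → November 24.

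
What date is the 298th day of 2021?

25 October 2021

January has 31 days (298 − 31 = 267 remain).
February has 28 days (267 − 28 = 239 remain).
March has 31 days (239 − 31 = 208 remain).
April has 30 days (208 − 30 = 178 remain).
May has 31 days (178 − 31 = 147 remain).
June has 30 days (147 − 30 = 117 remain).
July has 31 days (117 − 31 = 86 remain).
August has 31 days (86 − 31 = 55 remain).
September has 30 days (55 − 30 = 25 remain).
25 into October → October 25.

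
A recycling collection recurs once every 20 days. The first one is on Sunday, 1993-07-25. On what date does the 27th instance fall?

1994-12-27

The 27th occurrence is 26 intervals after the first: 26 × 20 = 520 days after 1993-07-25.
July has 31 days — 6 days to the end of July leaves 514.
From end of July to end of 1993 is 153 days (361 left).
January has 31 days (330 left).
February has 28 days (302 left).
March has 31 days (271 left).
April has 30 days (241 left).
May has 31 days (210 left).
June has 30 days (180 left).
July has 31 days (149 left).
August has 31 days (118 left).
September has 30 days (88 left).
October has 31 days (57 left).
November has 30 days (27 left).
27 days into December → 1994-12-27.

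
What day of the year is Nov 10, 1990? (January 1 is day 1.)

Days in months before Nov: 31 + 28 + 31 + 30 + 31 + 30 + 31 + 31 + 30 + 31 = 304.
Plus 10 days into Nov → day 314.

314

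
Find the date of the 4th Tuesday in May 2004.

May 25, 2004

May 2004 begins on a Saturday, so the first Tuesday is May 4 (3 days later).
The 4th Tuesday is 3 weeks later: 4 + 21 = 25.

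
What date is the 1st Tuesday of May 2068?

2068-05-01

May 2068 begins on a Tuesday, so the first Tuesday is May 1.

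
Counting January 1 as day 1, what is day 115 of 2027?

25 April 2027

January has 31 days (115 − 31 = 84 remain).
February has 28 days (84 − 28 = 56 remain).
March has 31 days (56 − 31 = 25 remain).
25 into April → April 25.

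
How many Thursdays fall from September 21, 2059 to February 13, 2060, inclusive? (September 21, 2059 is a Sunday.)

September 21, 2059 is a Sunday; the first Thursday on or after it is September 25, 2059 (4 days later).
From September 25, 2059 to February 13, 2060: 5 + 31 + 30 + 31 + 31 + 13 = 141 days (rest of September, October, November, December, January, February).
141 ÷ 7 = 20 full weeks with remainder 1, so 20 more Thursdays after the first → 21.

21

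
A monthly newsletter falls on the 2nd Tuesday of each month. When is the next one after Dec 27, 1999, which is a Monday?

Dec 1999 starts on a Wednesday; its first Tuesday is the 7th, so the 2nd Tuesday is the 14th — Dec 14, 1999.
That is not after Dec 27, 1999, so look at Jan 2000.
Jan 2000 starts on a Saturday; its first Tuesday is the 4th, so the 2nd Tuesday is the 11th — Jan 11, 2000.

Jan 11, 2000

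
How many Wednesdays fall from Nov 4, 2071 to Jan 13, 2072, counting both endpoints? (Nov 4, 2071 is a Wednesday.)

11

Nov 4, 2071 is a Wednesday; the first Wednesday on or after it is Nov 4, 2071.
From Nov 4, 2071 to Jan 13, 2072: 26 + 31 + 13 = 70 days (rest of Nov, Dec, Jan).
70 ÷ 7 = 10 full weeks with remainder 0, so 10 more Wednesdays after the first → 11.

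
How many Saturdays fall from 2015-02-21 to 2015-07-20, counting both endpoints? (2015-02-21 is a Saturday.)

22

2015-02-21 is a Saturday; the first Saturday on or after it is 2015-02-21.
From 2015-02-21 to 2015-07-20: 7 + 31 + 30 + 31 + 30 + 20 = 149 days (rest of February, March, April, May, June, July).
149 ÷ 7 = 21 full weeks with remainder 2, so 21 more Saturdays after the first → 22.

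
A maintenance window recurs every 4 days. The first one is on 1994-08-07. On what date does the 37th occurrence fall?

1994-12-29

The 37th occurrence is 36 intervals after the first: 36 × 4 = 144 days after 1994-08-07.
August has 31 days — 24 days to the end of August leaves 120.
September has 30 days (90 left).
October has 31 days (59 left).
November has 30 days (29 left).
29 days into December → 1994-12-29.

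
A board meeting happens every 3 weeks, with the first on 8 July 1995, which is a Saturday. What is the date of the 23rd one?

The 23rd occurrence is 22 intervals after the first: 22 × 21 = 462 days after 8 July 1995.
July has 31 days — 23 days to the end of July leaves 439.
From end of July to end of 1995 is 153 days (286 left).
January has 31 days (255 left).
February has 29 days (226 left).
March has 31 days (195 left).
April has 30 days (165 left).
May has 31 days (134 left).
June has 30 days (104 left).
July has 31 days (73 left).
August has 31 days (42 left).
September has 30 days (12 left).
12 days into October → 12 October 1996.

12 October 1996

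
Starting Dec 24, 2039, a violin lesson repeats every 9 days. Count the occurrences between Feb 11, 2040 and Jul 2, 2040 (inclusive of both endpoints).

Occurrences land 9·i days after Dec 24, 2039 for i = 0, 1, 2, …
Feb 11, 2040 is 49 days after the start; 49 ÷ 9 = 5 remainder 4; since the remainder is 4, round up to i = 6. First occurrence in the window: #7 on Feb 16, 2040 (6×9 = 54 days in).
Jul 2, 2040 is 191 days after the start; 191 ÷ 9 = 21 remainder 2. Last occurrence in the window: #22 on Jun 30, 2040.
Occurrences #7 through #22: 16 in total.

16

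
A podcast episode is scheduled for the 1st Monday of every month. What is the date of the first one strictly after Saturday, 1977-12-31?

1978-01-02

December 1977 starts on a Thursday, so its 1st Monday is 1977-12-05 (4 days in).
That is not after 1977-12-31, so look at January 1978.
January 1978 starts on a Sunday, so its 1st Monday is 1978-01-02 (1 day in).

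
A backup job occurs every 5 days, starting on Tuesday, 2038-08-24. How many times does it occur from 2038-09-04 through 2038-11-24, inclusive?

Occurrences land 5·i days after 2038-08-24 for i = 0, 1, 2, …
2038-09-04 is 11 days after the start; 11 ÷ 5 = 2 remainder 1; since the remainder is 1, round up to i = 3. First occurrence in the window: #4 on 2038-09-08 (3×5 = 15 days in).
2038-11-24 is 92 days after the start; 92 ÷ 5 = 18 remainder 2. Last occurrence in the window: #19 on 2038-11-22.
Occurrences #4 through #19: 16 in total.

16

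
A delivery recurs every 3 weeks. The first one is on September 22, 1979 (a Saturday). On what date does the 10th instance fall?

March 29, 1980

The 10th occurrence is 9 intervals after the first: 9 × 21 = 189 days after September 22, 1979.
September has 30 days — 8 days to the end of September leaves 181.
October has 31 days (150 left).
November has 30 days (120 left).
December has 31 days (89 left).
January has 31 days (58 left).
February has 29 days (29 left).
29 days into March → March 29, 1980.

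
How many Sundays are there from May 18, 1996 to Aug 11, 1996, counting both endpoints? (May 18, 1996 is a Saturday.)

May 18, 1996 is a Saturday; the first Sunday on or after it is May 19, 1996 (1 day later).
From May 19, 1996 to Aug 11, 1996: 12 + 30 + 31 + 11 = 84 days (rest of May, Jun, Jul, Aug).
84 ÷ 7 = 12 full weeks with remainder 0, so 12 more Sundays after the first → 13.

13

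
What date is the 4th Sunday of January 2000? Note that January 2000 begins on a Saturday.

23 January 2000

January 2000 begins on a Saturday, so the first Sunday is January 2 (1 day later).
The 4th Sunday is 3 weeks later: 2 + 21 = 23.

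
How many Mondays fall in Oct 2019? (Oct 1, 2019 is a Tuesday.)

Oct 1, 2019 is a Tuesday; the first Monday on or after it is Oct 7, 2019 (6 days later).
From Oct 7, 2019 to Oct 31, 2019 is 31 − 7 = 24 days.
24 ÷ 7 = 3 full weeks with remainder 3, so 3 more Mondays after the first → 4.

4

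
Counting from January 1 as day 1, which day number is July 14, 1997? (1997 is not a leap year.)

195

Days in months before July: 31 + 28 + 31 + 30 + 31 + 30 = 181.
Plus 14 days into July → day 195.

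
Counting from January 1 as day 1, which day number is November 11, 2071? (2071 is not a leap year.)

Days in months before November: 31 + 28 + 31 + 30 + 31 + 30 + 31 + 31 + 30 + 31 = 304.
Plus 11 days into November → day 315.

315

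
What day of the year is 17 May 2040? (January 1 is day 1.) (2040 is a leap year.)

Days in months before May: 31 + 29 + 31 + 30 = 121.
Plus 17 days into May → day 138.

138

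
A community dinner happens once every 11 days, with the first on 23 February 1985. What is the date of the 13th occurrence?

5 July 1985

The 13th occurrence is 12 intervals after the first: 12 × 11 = 132 days after 23 February 1985.
February has 28 days — 5 days to the end of February leaves 127.
March has 31 days (96 left).
April has 30 days (66 left).
May has 31 days (35 left).
June has 30 days (5 left).
5 days into July → 5 July 1985.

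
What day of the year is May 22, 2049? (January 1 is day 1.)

Days in months before May: 31 + 28 + 31 + 30 = 120.
Plus 22 days into May → day 142.

142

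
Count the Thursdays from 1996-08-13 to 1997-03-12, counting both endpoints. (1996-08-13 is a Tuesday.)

1996-08-13 is a Tuesday; the first Thursday on or after it is 1996-08-15 (2 days later).
From 1996-08-15 to 1997-03-12: 16 + 30 + 31 + 30 + 31 + 31 + 28 + 12 = 209 days (rest of August, September, October, November, December, January, February, March).
209 ÷ 7 = 29 full weeks with remainder 6, so 29 more Thursdays after the first → 30.

30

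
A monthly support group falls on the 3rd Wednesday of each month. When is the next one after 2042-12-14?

December 2042 starts on a Monday; its first Wednesday is the 3rd, so the 3rd Wednesday is the 17th — 2042-12-17.
2042-12-17 is after 2042-12-14, so that is the next one.

2042-12-17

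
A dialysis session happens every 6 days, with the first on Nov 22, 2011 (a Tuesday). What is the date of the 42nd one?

Jul 25, 2012

The 42nd occurrence is 41 intervals after the first: 41 × 6 = 246 days after Nov 22, 2011.
Nov has 30 days — 8 days to the end of Nov leaves 238.
Dec has 31 days (207 left).
Jan has 31 days (176 left).
Feb has 29 days (147 left).
Mar has 31 days (116 left).
Apr has 30 days (86 left).
May has 31 days (55 left).
Jun has 30 days (25 left).
25 days into Jul → Jul 25, 2012.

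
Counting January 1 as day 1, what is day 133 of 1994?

January has 31 days (133 − 31 = 102 remain).
February has 28 days (102 − 28 = 74 remain).
March has 31 days (74 − 31 = 43 remain).
April has 30 days (43 − 30 = 13 remain).
13 into May → May 13.

May 13, 1994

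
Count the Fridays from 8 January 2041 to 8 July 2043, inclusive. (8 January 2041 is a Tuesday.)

8 January 2041 is a Tuesday; the first Friday on or after it is 11 January 2041 (3 days later).
From 11 January 2041 to 8 July 2043: 354 + 365 + 189 = 908 days (rest of 2041, 2042, to 8 July 2043 in 2043).
908 ÷ 7 = 129 full weeks with remainder 5, so 129 more Fridays after the first → 130.

130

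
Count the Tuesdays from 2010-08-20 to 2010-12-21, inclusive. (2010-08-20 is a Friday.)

2010-08-20 is a Friday; the first Tuesday on or after it is 2010-08-24 (4 days later).
From 2010-08-24 to 2010-12-21: 7 + 30 + 31 + 30 + 21 = 119 days (rest of August, September, October, November, December).
119 ÷ 7 = 17 full weeks with remainder 0, so 17 more Tuesdays after the first → 18.

18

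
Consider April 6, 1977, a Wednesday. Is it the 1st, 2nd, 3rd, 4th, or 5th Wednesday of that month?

1st

Day 6 falls in week ⌈6/7⌉ of the month.
Days 1–7 hold the 1st Wednesday, 8–14 the 2nd, 15–21 the 3rd, 22–28 the 4th, 29–31 the 5th.
6 is in the range for the 1st.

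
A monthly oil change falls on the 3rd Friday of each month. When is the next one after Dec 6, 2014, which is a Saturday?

Dec 2014 starts on a Monday; its first Friday is the 5th, so the 3rd Friday is the 19th — Dec 19, 2014.
Dec 19, 2014 is after Dec 6, 2014, so that is the next one.

Dec 19, 2014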